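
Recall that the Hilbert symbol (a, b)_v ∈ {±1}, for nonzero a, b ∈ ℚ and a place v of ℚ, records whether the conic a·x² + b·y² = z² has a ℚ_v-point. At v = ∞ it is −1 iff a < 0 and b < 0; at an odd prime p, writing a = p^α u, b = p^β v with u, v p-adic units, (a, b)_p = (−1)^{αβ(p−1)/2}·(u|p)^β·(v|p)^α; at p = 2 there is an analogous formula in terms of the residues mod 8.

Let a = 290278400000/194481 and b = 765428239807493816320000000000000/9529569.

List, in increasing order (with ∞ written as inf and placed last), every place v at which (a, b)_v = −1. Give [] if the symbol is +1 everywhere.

Mod squares: a ≡ 113390, b ≡ 1495. Check v ∈ {∞, 2, 3, 5, 7, 13, 17, 23, 29}.
v=23: a=23^1·(≡4), b=23^3·(≡5) mod 23; (4|23)=+1, (5|23)=-1; (−1)^{1·3·11}·(+1)^3·(-1)^1 = +1.
v=3: a=3^-4·(≡2), b=3^-4·(≡1) mod 3; (2|3)=-1, (1|3)=+1; (−1)^{-4·-4·1}·(-1)^-4·(+1)^-4 = +1.
v=∞: 113390 > 0 and 1495 > 0  ⇒  (a,b)_∞ = +1.
v=29: a=29^1·(≡7), b=29^4·(≡13) mod 29; (7|29)=+1, (13|29)=+1; (−1)^{1·4·14}·(+1)^4·(+1)^1 = +1.
v=7: a=7^-4·(≡2), b=7^-6·(≡1) mod 7; (2|7)=+1, (1|7)=+1; (−1)^{-4·-6·3}·(+1)^-6·(+1)^-4 = +1.
v=2: v_2(a)=13, v_2(b)=26; units ≡ 7, 7 (mod 8); ε·ε+αω+βω = 1·1+13·0+26·0 ≡ 1  ⇒  (a,b)_2 = -1.
v=17: a=17^1·(≡7), b=17^4·(≡4) mod 17; (7|17)=-1, (4|17)=+1; (−1)^{1·4·8}·(-1)^4·(+1)^1 = +1.
v=13: a=13^0·(≡4), b=13^1·(≡11) mod 13; (4|13)=+1, (11|13)=-1; (−1)^{0·1·6}·(+1)^1·(-1)^0 = +1.
v=5: a=5^5·(≡3), b=5^13·(≡1) mod 5; (3|5)=-1, (1|5)=+1; (−1)^{5·13·2}·(-1)^13·(+1)^5 = -1.
Ram(113390, 1495) = {2, 5}; no ℚ_2-point on the conic.

[2, 5]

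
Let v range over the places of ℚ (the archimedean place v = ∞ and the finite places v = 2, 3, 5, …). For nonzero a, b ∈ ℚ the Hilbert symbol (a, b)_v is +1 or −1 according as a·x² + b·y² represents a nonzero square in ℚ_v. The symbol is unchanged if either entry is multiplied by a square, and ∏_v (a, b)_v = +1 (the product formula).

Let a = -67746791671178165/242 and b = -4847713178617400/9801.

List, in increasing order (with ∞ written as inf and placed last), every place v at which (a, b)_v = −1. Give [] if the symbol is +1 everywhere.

(a, b) ≡ (-52361530, -18734) mod (ℚ^×)²; places V = {2, 3, 5, 7, 11, 13, 17, 19, 29, 43, ∞}.
(a,b)_11: α=-2, u≡2; β=-2, v≡2 (mod 11); (2|11)=-1, (2|11)=-1; sign (−1)^0·-1^-2·-1^-2 = +1.
(a,b)_13: α=5, u≡8; β=4, v≡10 (mod 13); (8|13)=-1, (10|13)=+1; sign (−1)^0·-1^4·+1^5 = +1.
(a,b)_7: α=2, u≡3; β=2, v≡3 (mod 7); (3|7)=-1, (3|7)=-1; sign (−1)^0·-1^2·-1^2 = +1.
(a,b)_19: α=1, u≡16; β=1, v≡13 (mod 19); (16|19)=+1, (13|19)=-1; sign (−1)^1·+1^1·-1^1 = +1.
(a,b)_3: α=0, u≡2; β=-4, v≡1 (mod 3); (2|3)=-1, (1|3)=+1; sign (−1)^0·-1^-4·+1^0 = +1.
(a,b)_17: α=1, u≡4; β=1, v≡6 (mod 17); (4|17)=+1, (6|17)=-1; sign (−1)^0·+1^1·-1^1 = -1.
(a,b)_∞: sgn(-52361530)=−, sgn(-18734)=−, so -1.
(a,b)_5: α=1, u≡1; β=2, v≡4 (mod 5); (1|5)=+1, (4|5)=+1; sign (−1)^0·+1^2·+1^1 = +1.
(a,b)_2: α=-1, β=3; u≡3, v≡1 (mod 8); ε(u)ε(v)=1·0, αω(v)=-1·0, βω(u)=3·1; sum ≡ 1  ⇒  -1.
(a,b)_29: α=1, u≡1; β=1, v≡8 (mod 29); (1|29)=+1, (8|29)=-1; sign (−1)^0·+1^1·-1^1 = -1.
(a,b)_43: α=3, u≡7; β=2, v≡41 (mod 43); (7|43)=-1, (41|43)=+1; sign (−1)^0·-1^2·+1^3 = +1.
|Ram(-52361530, -18734)| = 4, even; anisotropic at {2, 17, 29, ∞}.

[2, 17, 29, inf]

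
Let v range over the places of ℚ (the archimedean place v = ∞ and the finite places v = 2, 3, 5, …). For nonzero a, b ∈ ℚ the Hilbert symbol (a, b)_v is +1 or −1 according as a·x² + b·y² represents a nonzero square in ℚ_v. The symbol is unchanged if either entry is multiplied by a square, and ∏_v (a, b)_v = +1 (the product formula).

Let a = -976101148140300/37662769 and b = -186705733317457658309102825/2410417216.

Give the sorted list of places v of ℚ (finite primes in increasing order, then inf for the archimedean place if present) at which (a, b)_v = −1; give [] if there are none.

Mod squares: a ≡ -2672843, b ≡ -1073. Check v ∈ {∞, 2, 3, 5, 7, 13, 17, 19, 29, 37, 47, 53}.
v=13: a=13^2·(≡9), b=13^2·(≡2) mod 13; (9|13)=+1, (2|13)=-1; (−1)^{2·2·6}·(+1)^2·(-1)^2 = +1.
v=47: a=47^1·(≡17), b=47^2·(≡27) mod 47; (17|47)=+1, (27|47)=+1; (−1)^{1·2·23}·(+1)^2·(+1)^1 = +1.
v=53: a=53^1·(≡16), b=53^2·(≡11) mod 53; (16|53)=+1, (11|53)=+1; (−1)^{1·2·26}·(+1)^2·(+1)^1 = +1.
v=19: a=19^-4·(≡4), b=19^-4·(≡18) mod 19; (4|19)=+1, (18|19)=-1; (−1)^{-4·-4·9}·(+1)^-4·(-1)^-4 = +1.
v=2: v_2(a)=2, v_2(b)=-6; units ≡ 5, 7 (mod 8); ε·ε+αω+βω = 0·1+2·0+-6·1 ≡ 0  ⇒  (a,b)_2 = +1.
v=7: a=7^4·(≡2), b=7^8·(≡6) mod 7; (2|7)=+1, (6|7)=-1; (−1)^{4·8·3}·(+1)^8·(-1)^4 = +1.
v=37: a=37^1·(≡35), b=37^3·(≡15) mod 37; (35|37)=-1, (15|37)=-1; (−1)^{1·3·18}·(-1)^3·(-1)^1 = +1.
v=17: a=17^-2·(≡4), b=17^-2·(≡13) mod 17; (4|17)=+1, (13|17)=+1; (−1)^{-2·-2·8}·(+1)^-2·(+1)^-2 = +1.
v=5: a=5^2·(≡2), b=5^2·(≡2) mod 5; (2|5)=-1, (2|5)=-1; (−1)^{2·2·2}·(-1)^2·(-1)^2 = +1.
v=29: a=29^1·(≡28), b=29^3·(≡14) mod 29; (28|29)=+1, (14|29)=-1; (−1)^{1·3·14}·(+1)^3·(-1)^1 = -1.
v=∞: -2672843 < 0 and -1073 < 0  ⇒  (a,b)_∞ = -1.
v=3: a=3^2·(≡1), b=3^0·(≡1) mod 3; (1|3)=+1, (1|3)=+1; (−1)^{2·0·1}·(+1)^0·(+1)^2 = +1.
(-2672843, -1073 / ℚ) ramifies at {29, ∞}: a division algebra.

[29, inf]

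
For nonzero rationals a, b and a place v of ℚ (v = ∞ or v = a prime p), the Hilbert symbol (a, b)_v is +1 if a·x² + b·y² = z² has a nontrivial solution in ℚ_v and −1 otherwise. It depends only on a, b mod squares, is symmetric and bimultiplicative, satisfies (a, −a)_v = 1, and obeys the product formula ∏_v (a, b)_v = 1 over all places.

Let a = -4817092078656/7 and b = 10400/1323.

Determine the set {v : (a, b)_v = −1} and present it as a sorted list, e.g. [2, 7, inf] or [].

(a, b) ≡ (-3927, 78) mod (ℚ^×)²; places V = {2, 3, 5, 7, 11, 13, 17, ∞}.
(a,b)_7: α=-1, u≡3; β=-2, v≡2 (mod 7); (3|7)=-1, (2|7)=+1; sign (−1)^0·-1^-2·+1^-1 = +1.
(a,b)_13: α=2, u≡1; β=1, v≡2 (mod 13); (1|13)=+1, (2|13)=-1; sign (−1)^0·+1^1·-1^2 = +1.
(a,b)_5: α=0, u≡2; β=2, v≡2 (mod 5); (2|5)=-1, (2|5)=-1; sign (−1)^0·-1^2·-1^0 = +1.
(a,b)_17: α=1, u≡11; β=0, v≡7 (mod 17); (11|17)=-1, (7|17)=-1; sign (−1)^0·-1^0·-1^1 = -1.
(a,b)_2: α=6, β=5; u≡1, v≡7 (mod 8); ε(u)ε(v)=0·1, αω(v)=6·0, βω(u)=5·0; sum ≡ 0  ⇒  +1.
(a,b)_11: α=3, u≡7; β=0, v≡9 (mod 11); (7|11)=-1, (9|11)=+1; sign (−1)^0·-1^0·+1^3 = +1.
(a,b)_3: α=9, u≡2; β=-3, v≡2 (mod 3); (2|3)=-1, (2|3)=-1; sign (−1)^1·-1^-3·-1^9 = -1.
(a,b)_∞: sgn(-3927)=−, sgn(78)=+, so +1.
|Ram(-3927, 78)| = 2, even; anisotropic at {3, 17}.

[3, 17]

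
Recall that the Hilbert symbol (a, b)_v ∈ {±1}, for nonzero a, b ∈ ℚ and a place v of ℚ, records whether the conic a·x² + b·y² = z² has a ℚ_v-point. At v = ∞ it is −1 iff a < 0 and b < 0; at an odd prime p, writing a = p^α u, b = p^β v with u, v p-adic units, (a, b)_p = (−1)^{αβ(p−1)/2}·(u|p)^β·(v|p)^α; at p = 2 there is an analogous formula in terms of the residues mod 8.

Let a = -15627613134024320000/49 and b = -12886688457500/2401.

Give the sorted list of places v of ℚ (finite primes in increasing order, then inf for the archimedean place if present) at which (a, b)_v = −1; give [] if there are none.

[29, inf]

(a, b) ≡ (-17, -147407) mod (ℚ^×)²; places V = {2, 5, 7, 11, 13, 17, 23, 29, ∞}.
(a,b)_11: α=2, u≡3; β=2, v≡1 (mod 11); (3|11)=+1, (1|11)=+1; sign (−1)^0·+1^2·+1^2 = +1.
(a,b)_13: α=2, u≡4; β=1, v≡10 (mod 13); (4|13)=+1, (10|13)=+1; sign (−1)^0·+1^1·+1^2 = +1.
(a,b)_5: α=4, u≡2; β=4, v≡3 (mod 5); (2|5)=-1, (3|5)=-1; sign (−1)^0·-1^4·-1^4 = +1.
(a,b)_23: α=0, u≡4; β=1, v≡13 (mod 23); (4|23)=+1, (13|23)=+1; sign (−1)^0·+1^1·+1^0 = +1.
(a,b)_2: α=10, β=2; u≡7, v≡1 (mod 8); ε(u)ε(v)=1·0, αω(v)=10·0, βω(u)=2·0; sum ≡ 0  ⇒  +1.
(a,b)_∞: sgn(-17)=−, sgn(-147407)=−, so -1.
(a,b)_29: α=2, u≡15; β=1, v≡18 (mod 29); (15|29)=-1, (18|29)=-1; sign (−1)^0·-1^1·-1^2 = -1.
(a,b)_17: α=5, u≡9; β=3, v≡8 (mod 17); (9|17)=+1, (8|17)=+1; sign (−1)^0·+1^3·+1^5 = +1.
(a,b)_7: α=-2, u≡2; β=-4, v≡3 (mod 7); (2|7)=+1, (3|7)=-1; sign (−1)^0·+1^-4·-1^-2 = +1.
|Ram(-17, -147407)| = 2, even; anisotropic at {29, ∞}.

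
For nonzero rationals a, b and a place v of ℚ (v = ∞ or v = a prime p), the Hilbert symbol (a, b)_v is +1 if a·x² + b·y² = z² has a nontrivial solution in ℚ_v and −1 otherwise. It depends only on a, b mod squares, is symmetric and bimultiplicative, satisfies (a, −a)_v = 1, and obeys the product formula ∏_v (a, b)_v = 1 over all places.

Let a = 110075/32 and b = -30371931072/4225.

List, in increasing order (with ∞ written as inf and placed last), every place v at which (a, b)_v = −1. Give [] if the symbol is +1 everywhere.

[7, 17, 29, 37]

(a, b) ≡ (8806, -119567) mod (ℚ^×)²; places V = {2, 3, 5, 7, 13, 17, 19, 29, 31, 37, ∞}.
(a,b)_29: α=0, u≡26; β=1, v≡6 (mod 29); (26|29)=-1, (6|29)=+1; sign (−1)^0·-1^1·+1^0 = -1.
(a,b)_37: α=1, u≡34; β=0, v≡32 (mod 37); (34|37)=+1, (32|37)=-1; sign (−1)^0·+1^0·-1^1 = -1.
(a,b)_13: α=0, u≡5; β=-2, v≡2 (mod 13); (5|13)=-1, (2|13)=-1; sign (−1)^0·-1^-2·-1^0 = +1.
(a,b)_17: α=1, u≡1; β=0, v≡10 (mod 17); (1|17)=+1, (10|17)=-1; sign (−1)^0·+1^0·-1^1 = -1.
(a,b)_3: α=0, u≡1; β=4, v≡1 (mod 3); (1|3)=+1, (1|3)=+1; sign (−1)^0·+1^4·+1^0 = +1.
(a,b)_5: α=2, u≡4; β=-2, v≡2 (mod 5); (4|5)=+1, (2|5)=-1; sign (−1)^0·+1^-2·-1^2 = +1.
(a,b)_19: α=0, u≡5; β=1, v≡8 (mod 19); (5|19)=+1, (8|19)=-1; sign (−1)^0·+1^1·-1^0 = +1.
(a,b)_31: α=0, u≡25; β=1, v≡4 (mod 31); (25|31)=+1, (4|31)=+1; sign (−1)^0·+1^1·+1^0 = +1.
(a,b)_7: α=1, u≡6; β=3, v≡6 (mod 7); (6|7)=-1, (6|7)=-1; sign (−1)^1·-1^3·-1^1 = -1.
(a,b)_2: α=-5, β=6; u≡3, v≡1 (mod 8); ε(u)ε(v)=1·0, αω(v)=-5·0, βω(u)=6·1; sum ≡ 0  ⇒  +1.
(a,b)_∞: sgn(8806)=+, sgn(-119567)=−, so +1.
(8806, -119567 / ℚ) ramifies at {7, 17, 29, 37}: a division algebra.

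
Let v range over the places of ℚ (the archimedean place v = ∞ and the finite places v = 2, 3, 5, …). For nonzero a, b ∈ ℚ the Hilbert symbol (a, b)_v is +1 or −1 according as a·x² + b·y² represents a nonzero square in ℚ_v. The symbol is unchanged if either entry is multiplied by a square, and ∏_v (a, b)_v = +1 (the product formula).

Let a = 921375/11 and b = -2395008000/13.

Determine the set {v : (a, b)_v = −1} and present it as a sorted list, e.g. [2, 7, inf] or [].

(a, b) ≡ (5005, -15015) mod (ℚ^×)²; places V = {2, 3, 5, 7, 11, 13, ∞}.
(a,b)_7: α=1, u≡1; β=1, v≡2 (mod 7); (1|7)=+1, (2|7)=+1; sign (−1)^1·+1^1·+1^1 = -1.
(a,b)_11: α=-1, u≡4; β=1, v≡8 (mod 11); (4|11)=+1, (8|11)=-1; sign (−1)^1·+1^1·-1^-1 = +1.
(a,b)_13: α=1, u≡7; β=-1, v≡5 (mod 13); (7|13)=-1, (5|13)=-1; sign (−1)^0·-1^-1·-1^1 = +1.
(a,b)_∞: sgn(5005)=+, sgn(-15015)=−, so +1.
(a,b)_5: α=3, u≡1; β=3, v≡2 (mod 5); (1|5)=+1, (2|5)=-1; sign (−1)^0·+1^3·-1^3 = -1.
(a,b)_3: α=4, u≡1; β=5, v≡2 (mod 3); (1|3)=+1, (2|3)=-1; sign (−1)^0·+1^5·-1^4 = +1.
(a,b)_2: α=0, β=10; u≡5, v≡1 (mod 8); ε(u)ε(v)=0·0, αω(v)=0·0, βω(u)=10·1; sum ≡ 0  ⇒  +1.
Ram(5005, -15015) = {5, 7}; no ℚ_5-point on the conic.

[5, 7]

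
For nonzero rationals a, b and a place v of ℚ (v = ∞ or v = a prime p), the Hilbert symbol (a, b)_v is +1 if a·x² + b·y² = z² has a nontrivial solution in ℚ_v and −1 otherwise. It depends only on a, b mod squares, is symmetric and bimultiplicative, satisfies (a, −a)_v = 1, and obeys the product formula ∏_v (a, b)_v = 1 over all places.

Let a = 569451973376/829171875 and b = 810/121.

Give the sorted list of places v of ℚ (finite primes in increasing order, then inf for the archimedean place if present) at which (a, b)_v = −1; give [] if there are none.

[5, 29]

Mod squares: a ≡ 2697, b ≡ 10. Check v ∈ {∞, 2, 3, 5, 7, 11, 13, 19, 29, 31}.
v=13: a=13^2·(≡11), b=13^0·(≡1) mod 13; (11|13)=-1, (1|13)=+1; (−1)^{2·0·6}·(-1)^0·(+1)^2 = +1.
v=19: a=19^-2·(≡3), b=19^0·(≡18) mod 19; (3|19)=-1, (18|19)=-1; (−1)^{-2·0·9}·(-1)^0·(-1)^-2 = +1.
v=∞: 2697 > 0 and 10 > 0  ⇒  (a,b)_∞ = +1.
v=3: a=3^-1·(≡2), b=3^4·(≡1) mod 3; (2|3)=-1, (1|3)=+1; (−1)^{-1·4·1}·(-1)^4·(+1)^-1 = +1.
v=2: v_2(a)=8, v_2(b)=1; units ≡ 1, 5 (mod 8); ε·ε+αω+βω = 0·0+8·1+1·0 ≡ 0  ⇒  (a,b)_2 = +1.
v=31: a=31^1·(≡25), b=31^0·(≡9) mod 31; (25|31)=+1, (9|31)=+1; (−1)^{1·0·15}·(+1)^0·(+1)^1 = +1.
v=11: a=11^4·(≡2), b=11^-2·(≡7) mod 11; (2|11)=-1, (7|11)=-1; (−1)^{4·-2·5}·(-1)^-2·(-1)^4 = +1.
v=5: a=5^-6·(≡3), b=5^1·(≡2) mod 5; (3|5)=-1, (2|5)=-1; (−1)^{-6·1·2}·(-1)^1·(-1)^-6 = -1.
v=7: a=7^-2·(≡4), b=7^0·(≡6) mod 7; (4|7)=+1, (6|7)=-1; (−1)^{-2·0·3}·(+1)^0·(-1)^-2 = +1.
v=29: a=29^1·(≡5), b=29^0·(≡17) mod 29; (5|29)=+1, (17|29)=-1; (−1)^{1·0·14}·(+1)^0·(-1)^1 = -1.
Ram(2697, 10) = {5, 29}; no ℚ_5-point on the conic.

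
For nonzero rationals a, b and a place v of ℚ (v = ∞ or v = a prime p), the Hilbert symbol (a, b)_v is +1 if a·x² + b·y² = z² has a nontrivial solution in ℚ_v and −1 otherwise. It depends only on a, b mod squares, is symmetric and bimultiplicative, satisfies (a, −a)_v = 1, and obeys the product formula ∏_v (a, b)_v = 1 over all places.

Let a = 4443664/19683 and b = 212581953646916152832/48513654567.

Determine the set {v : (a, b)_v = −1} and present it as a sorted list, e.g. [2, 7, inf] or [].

[2, 31]

(a, b) ≡ (3, 685906) mod (ℚ^×)²; places V = {2, 3, 7, 13, 17, 19, 23, 31, 37, ∞}.
(a,b)_∞: sgn(3)=+, sgn(685906)=+, so +1.
(a,b)_23: α=0, u≡1; β=-1, v≡5 (mod 23); (1|23)=+1, (5|23)=-1; sign (−1)^0·+1^-1·-1^0 = +1.
(a,b)_19: α=0, u≡18; β=2, v≡7 (mod 19); (18|19)=-1, (7|19)=+1; sign (−1)^0·-1^2·+1^0 = +1.
(a,b)_31: α=2, u≡13; β=5, v≡29 (mod 31); (13|31)=-1, (29|31)=-1; sign (−1)^0·-1^5·-1^2 = -1.
(a,b)_2: α=4, β=9; u≡3, v≡1 (mod 8); ε(u)ε(v)=1·0, αω(v)=4·0, βω(u)=9·1; sum ≡ 1  ⇒  -1.
(a,b)_7: α=0, u≡6; β=-2, v≡1 (mod 7); (6|7)=-1, (1|7)=+1; sign (−1)^0·-1^-2·+1^0 = +1.
(a,b)_37: α=0, u≡36; β=1, v≡12 (mod 37); (36|37)=+1, (12|37)=+1; sign (−1)^0·+1^1·+1^0 = +1.
(a,b)_3: α=-9, u≡1; β=-16, v≡1 (mod 3); (1|3)=+1, (1|3)=+1; sign (−1)^0·+1^-16·+1^-9 = +1.
(a,b)_13: α=0, u≡4; β=1, v≡11 (mod 13); (4|13)=+1, (11|13)=-1; sign (−1)^0·+1^1·-1^0 = +1.
(a,b)_17: α=2, u≡3; β=4, v≡11 (mod 17); (3|17)=-1, (11|17)=-1; sign (−1)^0·-1^4·-1^2 = +1.
Ram(3, 685906) = {2, 31}; no ℚ_2-point on the conic.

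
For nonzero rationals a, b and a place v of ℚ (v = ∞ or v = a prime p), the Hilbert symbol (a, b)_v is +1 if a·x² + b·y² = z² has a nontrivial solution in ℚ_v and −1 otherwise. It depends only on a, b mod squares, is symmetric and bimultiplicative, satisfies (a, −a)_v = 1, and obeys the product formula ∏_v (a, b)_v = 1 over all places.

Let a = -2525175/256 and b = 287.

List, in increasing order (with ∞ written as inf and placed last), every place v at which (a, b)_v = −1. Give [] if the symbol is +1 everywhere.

[7, 29, 41, 43]

Mod squares: a ≡ -1247, b ≡ 287. Check v ∈ {∞, 2, 3, 5, 7, 29, 41, 43}.
v=29: a=29^1·(≡15), b=29^0·(≡26) mod 29; (15|29)=-1, (26|29)=-1; (−1)^{1·0·14}·(-1)^0·(-1)^1 = -1.
v=43: a=43^1·(≡15), b=43^0·(≡29) mod 43; (15|43)=+1, (29|43)=-1; (−1)^{1·0·21}·(+1)^0·(-1)^1 = -1.
v=3: a=3^4·(≡1), b=3^0·(≡2) mod 3; (1|3)=+1, (2|3)=-1; (−1)^{4·0·1}·(+1)^0·(-1)^4 = +1.
v=7: a=7^0·(≡3), b=7^1·(≡6) mod 7; (3|7)=-1, (6|7)=-1; (−1)^{0·1·3}·(-1)^1·(-1)^0 = -1.
v=5: a=5^2·(≡3), b=5^0·(≡2) mod 5; (3|5)=-1, (2|5)=-1; (−1)^{2·0·2}·(-1)^0·(-1)^2 = +1.
v=∞: -1247 < 0 and 287 > 0  ⇒  (a,b)_∞ = +1.
v=2: v_2(a)=-8, v_2(b)=0; units ≡ 1, 7 (mod 8); ε·ε+αω+βω = 0·1+-8·0+0·0 ≡ 0  ⇒  (a,b)_2 = +1.
v=41: a=41^0·(≡22), b=41^1·(≡7) mod 41; (22|41)=-1, (7|41)=-1; (−1)^{0·1·20}·(-1)^1·(-1)^0 = -1.
Ram(-1247, 287) = {7, 29, 41, 43}; no ℚ_7-point on the conic.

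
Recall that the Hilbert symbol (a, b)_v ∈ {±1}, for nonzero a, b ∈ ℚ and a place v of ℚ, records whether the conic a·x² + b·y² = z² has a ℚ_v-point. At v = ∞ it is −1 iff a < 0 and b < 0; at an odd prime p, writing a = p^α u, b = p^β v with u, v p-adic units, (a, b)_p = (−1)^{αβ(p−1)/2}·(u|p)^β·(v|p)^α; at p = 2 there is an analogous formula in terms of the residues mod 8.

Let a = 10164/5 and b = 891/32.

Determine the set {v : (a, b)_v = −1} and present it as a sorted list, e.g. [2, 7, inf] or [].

[5, 11]

Mod squares: a ≡ 105, b ≡ 22. Check v ∈ {∞, 2, 3, 5, 7, 11}.
v=∞: 105 > 0 and 22 > 0  ⇒  (a,b)_∞ = +1.
v=5: a=5^-1·(≡4), b=5^0·(≡3) mod 5; (4|5)=+1, (3|5)=-1; (−1)^{-1·0·2}·(+1)^0·(-1)^-1 = -1.
v=7: a=7^1·(≡2), b=7^0·(≡4) mod 7; (2|7)=+1, (4|7)=+1; (−1)^{1·0·3}·(+1)^0·(+1)^1 = +1.
v=11: a=11^2·(≡8), b=11^1·(≡7) mod 11; (8|11)=-1, (7|11)=-1; (−1)^{2·1·5}·(-1)^1·(-1)^2 = -1.
v=2: v_2(a)=2, v_2(b)=-5; units ≡ 1, 3 (mod 8); ε·ε+αω+βω = 0·1+2·1+-5·0 ≡ 0  ⇒  (a,b)_2 = +1.
v=3: a=3^1·(≡2), b=3^4·(≡1) mod 3; (2|3)=-1, (1|3)=+1; (−1)^{1·4·1}·(-1)^4·(+1)^1 = +1.
|Ram(105, 22)| = 2, even; anisotropic at {5, 11}.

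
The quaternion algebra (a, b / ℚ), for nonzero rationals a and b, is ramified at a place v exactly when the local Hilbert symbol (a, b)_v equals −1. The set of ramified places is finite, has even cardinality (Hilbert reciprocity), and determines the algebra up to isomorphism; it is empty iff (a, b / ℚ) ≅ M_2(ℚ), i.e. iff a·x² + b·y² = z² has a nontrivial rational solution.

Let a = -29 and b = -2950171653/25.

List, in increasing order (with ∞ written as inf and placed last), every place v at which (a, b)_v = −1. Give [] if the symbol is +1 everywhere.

[2, 17, 37, inf]

Mod squares: a ≡ -29, b ≡ -20757. Check v ∈ {∞, 2, 3, 5, 11, 13, 17, 29, 37}.
v=17: a=17^0·(≡5), b=17^1·(≡14) mod 17; (5|17)=-1, (14|17)=-1; (−1)^{0·1·8}·(-1)^1·(-1)^0 = -1.
v=3: a=3^0·(≡1), b=3^1·(≡2) mod 3; (1|3)=+1, (2|3)=-1; (−1)^{0·1·1}·(+1)^1·(-1)^0 = +1.
v=5: a=5^0·(≡1), b=5^-2·(≡2) mod 5; (1|5)=+1, (2|5)=-1; (−1)^{0·-2·2}·(+1)^-2·(-1)^0 = +1.
v=11: a=11^0·(≡4), b=11^1·(≡4) mod 11; (4|11)=+1, (4|11)=+1; (−1)^{0·1·5}·(+1)^1·(+1)^0 = +1.
v=13: a=13^0·(≡10), b=13^2·(≡3) mod 13; (10|13)=+1, (3|13)=+1; (−1)^{0·2·6}·(+1)^2·(+1)^0 = +1.
v=∞: -29 < 0 and -20757 < 0  ⇒  (a,b)_∞ = -1.
v=2: v_2(a)=0, v_2(b)=0; units ≡ 3, 3 (mod 8); ε·ε+αω+βω = 1·1+0·1+0·1 ≡ 1  ⇒  (a,b)_2 = -1.
v=37: a=37^0·(≡8), b=37^1·(≡6) mod 37; (8|37)=-1, (6|37)=-1; (−1)^{0·1·18}·(-1)^1·(-1)^0 = -1.
v=29: a=29^1·(≡28), b=29^2·(≡16) mod 29; (28|29)=+1, (16|29)=+1; (−1)^{1·2·14}·(+1)^2·(+1)^1 = +1.
Ram(-29, -20757) = {2, 17, 37, ∞}; no ℚ_2-point on the conic.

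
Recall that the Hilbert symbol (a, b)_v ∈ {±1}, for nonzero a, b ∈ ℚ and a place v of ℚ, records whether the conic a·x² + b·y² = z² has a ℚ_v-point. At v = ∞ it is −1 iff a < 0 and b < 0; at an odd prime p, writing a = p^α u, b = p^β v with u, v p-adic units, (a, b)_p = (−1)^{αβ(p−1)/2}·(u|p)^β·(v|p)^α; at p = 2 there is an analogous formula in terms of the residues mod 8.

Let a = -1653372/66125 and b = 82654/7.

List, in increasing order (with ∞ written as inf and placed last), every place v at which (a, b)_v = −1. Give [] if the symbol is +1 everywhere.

(a, b) ≡ (-35, 2002) mod (ℚ^×)²; places V = {2, 3, 5, 7, 11, 13, 17, 23, ∞}.
(a,b)_7: α=1, u≡4; β=-1, v≡5 (mod 7); (4|7)=+1, (5|7)=-1; sign (−1)^1·+1^-1·-1^1 = +1.
(a,b)_13: α=0, u≡1; β=1, v≡2 (mod 13); (1|13)=+1, (2|13)=-1; sign (−1)^0·+1^1·-1^0 = +1.
(a,b)_2: α=2, β=1; u≡5, v≡1 (mod 8); ε(u)ε(v)=0·0, αω(v)=2·0, βω(u)=1·1; sum ≡ 1  ⇒  -1.
(a,b)_17: α=0, u≡4; β=2, v≡2 (mod 17); (4|17)=+1, (2|17)=+1; sign (−1)^0·+1^2·+1^0 = +1.
(a,b)_3: α=10, u≡1; β=0, v≡1 (mod 3); (1|3)=+1, (1|3)=+1; sign (−1)^0·+1^0·+1^10 = +1.
(a,b)_5: α=-3, u≡2; β=0, v≡2 (mod 5); (2|5)=-1, (2|5)=-1; sign (−1)^0·-1^0·-1^-3 = -1.
(a,b)_∞: sgn(-35)=−, sgn(2002)=+, so +1.
(a,b)_23: α=-2, u≡19; β=0, v≡12 (mod 23); (19|23)=-1, (12|23)=+1; sign (−1)^0·-1^0·+1^-2 = +1.
(a,b)_11: α=0, u≡4; β=1, v≡8 (mod 11); (4|11)=+1, (8|11)=-1; sign (−1)^0·+1^1·-1^0 = +1.
Ram(-35, 2002) = {2, 5}; no ℚ_2-point on the conic.

[2, 5]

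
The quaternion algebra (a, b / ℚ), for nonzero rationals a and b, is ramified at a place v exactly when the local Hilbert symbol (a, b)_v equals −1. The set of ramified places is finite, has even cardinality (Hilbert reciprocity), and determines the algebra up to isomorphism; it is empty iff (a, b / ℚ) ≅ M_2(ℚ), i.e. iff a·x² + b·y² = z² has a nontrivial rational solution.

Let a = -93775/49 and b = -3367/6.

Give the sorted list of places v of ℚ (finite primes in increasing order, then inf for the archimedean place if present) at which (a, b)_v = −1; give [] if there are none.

[3, 13, 37, inf]

Mod squares: a ≡ -31, b ≡ -20202. Check v ∈ {∞, 2, 3, 5, 7, 11, 13, 31, 37}.
v=7: a=7^-2·(≡4), b=7^1·(≡5) mod 7; (4|7)=+1, (5|7)=-1; (−1)^{-2·1·3}·(+1)^1·(-1)^-2 = +1.
v=5: a=5^2·(≡1), b=5^0·(≡3) mod 5; (1|5)=+1, (3|5)=-1; (−1)^{2·0·2}·(+1)^0·(-1)^2 = +1.
v=2: v_2(a)=0, v_2(b)=-1; units ≡ 1, 3 (mod 8); ε·ε+αω+βω = 0·1+0·1+-1·0 ≡ 0  ⇒  (a,b)_2 = +1.
v=3: a=3^0·(≡2), b=3^-1·(≡1) mod 3; (2|3)=-1, (1|3)=+1; (−1)^{0·-1·1}·(-1)^-1·(+1)^0 = -1.
v=∞: -31 < 0 and -20202 < 0  ⇒  (a,b)_∞ = -1.
v=11: a=11^2·(≡10), b=11^0·(≡9) mod 11; (10|11)=-1, (9|11)=+1; (−1)^{2·0·5}·(-1)^0·(+1)^2 = +1.
v=13: a=13^0·(≡2), b=13^1·(≡11) mod 13; (2|13)=-1, (11|13)=-1; (−1)^{0·1·6}·(-1)^1·(-1)^0 = -1.
v=37: a=37^0·(≡14), b=37^1·(≡28) mod 37; (14|37)=-1, (28|37)=+1; (−1)^{0·1·18}·(-1)^1·(+1)^0 = -1.
v=31: a=31^1·(≡30), b=31^0·(≡2) mod 31; (30|31)=-1, (2|31)=+1; (−1)^{1·0·15}·(-1)^0·(+1)^1 = +1.
Ram(-31, -20202) = {3, 13, 37, ∞}; no ℚ_3-point on the conic.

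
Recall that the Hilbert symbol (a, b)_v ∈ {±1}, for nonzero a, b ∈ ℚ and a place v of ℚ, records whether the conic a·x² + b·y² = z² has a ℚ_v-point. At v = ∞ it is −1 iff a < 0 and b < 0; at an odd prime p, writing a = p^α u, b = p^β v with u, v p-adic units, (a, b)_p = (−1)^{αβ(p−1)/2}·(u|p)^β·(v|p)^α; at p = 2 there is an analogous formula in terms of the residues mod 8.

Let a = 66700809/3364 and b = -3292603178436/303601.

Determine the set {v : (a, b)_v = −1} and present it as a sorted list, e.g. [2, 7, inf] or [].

Mod squares: a ≡ 151249, b ≡ -496961. Check v ∈ {∞, 2, 3, 7, 11, 13, 17, 19, 23, 29, 31, 41}.
v=13: a=13^0·(≡11), b=13^2·(≡12) mod 13; (11|13)=-1, (12|13)=+1; (−1)^{0·2·6}·(-1)^2·(+1)^0 = +1.
v=41: a=41^1·(≡5), b=41^1·(≡14) mod 41; (5|41)=+1, (14|41)=-1; (−1)^{1·1·20}·(+1)^1·(-1)^1 = -1.
v=2: v_2(a)=-2, v_2(b)=2; units ≡ 1, 7 (mod 8); ε·ε+αω+βω = 0·1+-2·0+2·0 ≡ 0  ⇒  (a,b)_2 = +1.
v=11: a=11^0·(≡6), b=11^2·(≡6) mod 11; (6|11)=-1, (6|11)=-1; (−1)^{0·2·5}·(-1)^2·(-1)^0 = +1.
v=19: a=19^0·(≡17), b=19^-2·(≡3) mod 19; (17|19)=+1, (3|19)=-1; (−1)^{0·-2·9}·(+1)^-2·(-1)^0 = +1.
v=31: a=31^1·(≡13), b=31^1·(≡17) mod 31; (13|31)=-1, (17|31)=-1; (−1)^{1·1·15}·(-1)^1·(-1)^1 = -1.
v=23: a=23^0·(≡16), b=23^1·(≡6) mod 23; (16|23)=+1, (6|23)=+1; (−1)^{0·1·11}·(+1)^1·(+1)^0 = +1.
v=∞: 151249 > 0 and -496961 < 0  ⇒  (a,b)_∞ = +1.
v=17: a=17^1·(≡3), b=17^1·(≡7) mod 17; (3|17)=-1, (7|17)=-1; (−1)^{1·1·8}·(-1)^1·(-1)^1 = +1.
v=7: a=7^3·(≡6), b=7^0·(≡4) mod 7; (6|7)=-1, (4|7)=+1; (−1)^{3·0·3}·(-1)^0·(+1)^3 = +1.
v=3: a=3^2·(≡1), b=3^4·(≡1) mod 3; (1|3)=+1, (1|3)=+1; (−1)^{2·4·1}·(+1)^4·(+1)^2 = +1.
v=29: a=29^-2·(≡21), b=29^-2·(≡14) mod 29; (21|29)=-1, (14|29)=-1; (−1)^{-2·-2·14}·(-1)^-2·(-1)^-2 = +1.
(151249, -496961 / ℚ) ramifies at {31, 41}: a division algebra.

[31, 41]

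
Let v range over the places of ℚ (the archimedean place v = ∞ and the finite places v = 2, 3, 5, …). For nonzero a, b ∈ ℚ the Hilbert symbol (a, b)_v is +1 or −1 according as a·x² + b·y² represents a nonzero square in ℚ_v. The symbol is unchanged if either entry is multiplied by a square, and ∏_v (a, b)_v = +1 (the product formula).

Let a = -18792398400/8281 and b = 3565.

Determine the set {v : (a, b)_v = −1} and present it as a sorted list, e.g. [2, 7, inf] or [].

[19, 31]

Mod squares: a ≡ -40641, b ≡ 3565. Check v ∈ {∞, 2, 3, 5, 7, 13, 17, 19, 23, 31}.
v=31: a=31^1·(≡22), b=31^1·(≡22) mod 31; (22|31)=-1, (22|31)=-1; (−1)^{1·1·15}·(-1)^1·(-1)^1 = -1.
v=19: a=19^1·(≡8), b=19^0·(≡12) mod 19; (8|19)=-1, (12|19)=-1; (−1)^{1·0·9}·(-1)^0·(-1)^1 = -1.
v=5: a=5^2·(≡4), b=5^1·(≡3) mod 5; (4|5)=+1, (3|5)=-1; (−1)^{2·1·2}·(+1)^1·(-1)^2 = +1.
v=23: a=23^1·(≡9), b=23^1·(≡17) mod 23; (9|23)=+1, (17|23)=-1; (−1)^{1·1·11}·(+1)^1·(-1)^1 = +1.
v=17: a=17^2·(≡6), b=17^0·(≡12) mod 17; (6|17)=-1, (12|17)=-1; (−1)^{2·0·8}·(-1)^0·(-1)^2 = +1.
v=2: v_2(a)=6, v_2(b)=0; units ≡ 7, 5 (mod 8); ε·ε+αω+βω = 1·0+6·1+0·0 ≡ 0  ⇒  (a,b)_2 = +1.
v=13: a=13^-2·(≡3), b=13^0·(≡3) mod 13; (3|13)=+1, (3|13)=+1; (−1)^{-2·0·6}·(+1)^0·(+1)^-2 = +1.
v=7: a=7^-2·(≡1), b=7^0·(≡2) mod 7; (1|7)=+1, (2|7)=+1; (−1)^{-2·0·3}·(+1)^0·(+1)^-2 = +1.
v=∞: -40641 < 0 and 3565 > 0  ⇒  (a,b)_∞ = +1.
v=3: a=3^1·(≡1), b=3^0·(≡1) mod 3; (1|3)=+1, (1|3)=+1; (−1)^{1·0·1}·(+1)^0·(+1)^1 = +1.
Ram(-40641, 3565) = {19, 31}; no ℚ_19-point on the conic.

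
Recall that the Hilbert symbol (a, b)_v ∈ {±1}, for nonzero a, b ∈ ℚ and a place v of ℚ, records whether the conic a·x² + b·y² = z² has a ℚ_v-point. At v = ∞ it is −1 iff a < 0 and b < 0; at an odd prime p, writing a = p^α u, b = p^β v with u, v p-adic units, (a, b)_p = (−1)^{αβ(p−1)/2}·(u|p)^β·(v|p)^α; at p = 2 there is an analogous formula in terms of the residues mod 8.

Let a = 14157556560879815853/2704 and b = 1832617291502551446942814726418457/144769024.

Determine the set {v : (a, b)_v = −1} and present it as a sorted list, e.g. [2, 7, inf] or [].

[7, 31, 41, 43]

Mod squares: a ≡ 214613, b ≡ 300817. Check v ∈ {∞, 2, 3, 7, 11, 13, 23, 29, 31, 41, 43, 47}.
v=∞: 214613 > 0 and 300817 > 0  ⇒  (a,b)_∞ = +1.
v=13: a=13^-2·(≡1), b=13^2·(≡4) mod 13; (1|13)=+1, (4|13)=+1; (−1)^{-2·2·6}·(+1)^2·(+1)^-2 = +1.
v=7: a=7^1·(≡3), b=7^2·(≡3) mod 7; (3|7)=-1, (3|7)=-1; (−1)^{1·2·3}·(-1)^2·(-1)^1 = -1.
v=29: a=29^2·(≡1), b=29^3·(≡6) mod 29; (1|29)=+1, (6|29)=+1; (−1)^{2·3·14}·(+1)^3·(+1)^2 = +1.
v=11: a=11^2·(≡1), b=11^3·(≡5) mod 11; (1|11)=+1, (5|11)=+1; (−1)^{2·3·5}·(+1)^3·(+1)^2 = +1.
v=43: a=43^1·(≡42), b=43^2·(≡3) mod 43; (42|43)=-1, (3|43)=-1; (−1)^{1·2·21}·(-1)^2·(-1)^1 = -1.
v=31: a=31^1·(≡4), b=31^4·(≡6) mod 31; (4|31)=+1, (6|31)=-1; (−1)^{1·4·15}·(+1)^4·(-1)^1 = -1.
v=23: a=23^3·(≡13), b=23^5·(≡7) mod 23; (13|23)=+1, (7|23)=-1; (−1)^{3·5·11}·(+1)^5·(-1)^3 = +1.
v=47: a=47^0·(≡10), b=47^-2·(≡16) mod 47; (10|47)=-1, (16|47)=+1; (−1)^{0·-2·23}·(-1)^-2·(+1)^0 = +1.
v=2: v_2(a)=-4, v_2(b)=-16; units ≡ 5, 1 (mod 8); ε·ε+αω+βω = 0·0+-4·0+-16·1 ≡ 0  ⇒  (a,b)_2 = +1.
v=3: a=3^6·(≡2), b=3^2·(≡1) mod 3; (2|3)=-1, (1|3)=+1; (−1)^{6·2·1}·(-1)^2·(+1)^6 = +1.
v=41: a=41^2·(≡14), b=41^3·(≡39) mod 41; (14|41)=-1, (39|41)=+1; (−1)^{2·3·20}·(-1)^3·(+1)^2 = -1.
(214613, 300817 / ℚ) ramifies at {7, 31, 41, 43}: a division algebra.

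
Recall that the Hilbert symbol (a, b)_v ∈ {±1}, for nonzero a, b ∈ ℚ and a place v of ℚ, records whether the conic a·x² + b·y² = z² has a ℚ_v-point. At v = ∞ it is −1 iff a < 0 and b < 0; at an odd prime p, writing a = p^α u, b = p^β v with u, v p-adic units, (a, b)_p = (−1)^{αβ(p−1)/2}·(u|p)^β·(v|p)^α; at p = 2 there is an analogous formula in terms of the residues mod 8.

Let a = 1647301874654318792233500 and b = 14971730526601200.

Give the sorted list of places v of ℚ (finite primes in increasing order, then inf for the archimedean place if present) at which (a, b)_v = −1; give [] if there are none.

[2, 5, 23, 31]

Mod squares: a ≡ 2126135, b ≡ 23. Check v ∈ {∞, 2, 3, 5, 11, 23, 29, 31, 43}.
v=29: a=29^3·(≡17), b=29^2·(≡25) mod 29; (17|29)=-1, (25|29)=+1; (−1)^{3·2·14}·(-1)^2·(+1)^3 = +1.
v=3: a=3^4·(≡2), b=3^2·(≡2) mod 3; (2|3)=-1, (2|3)=-1; (−1)^{4·2·1}·(-1)^2·(-1)^4 = +1.
v=5: a=5^3·(≡3), b=5^2·(≡3) mod 5; (3|5)=-1, (3|5)=-1; (−1)^{3·2·2}·(-1)^2·(-1)^3 = -1.
v=11: a=11^3·(≡1), b=11^2·(≡5) mod 11; (1|11)=+1, (5|11)=+1; (−1)^{3·2·5}·(+1)^2·(+1)^3 = +1.
v=43: a=43^3·(≡35), b=43^2·(≡25) mod 43; (35|43)=+1, (25|43)=+1; (−1)^{3·2·21}·(+1)^2·(+1)^3 = +1.
v=∞: 2126135 > 0 and 23 > 0  ⇒  (a,b)_∞ = +1.
v=2: v_2(a)=2, v_2(b)=4; units ≡ 7, 7 (mod 8); ε·ε+αω+βω = 1·1+2·0+4·0 ≡ 1  ⇒  (a,b)_2 = -1.
v=31: a=31^3·(≡12), b=31^2·(≡23) mod 31; (12|31)=-1, (23|31)=-1; (−1)^{3·2·15}·(-1)^2·(-1)^3 = -1.
v=23: a=23^2·(≡11), b=23^1·(≡16) mod 23; (11|23)=-1, (16|23)=+1; (−1)^{2·1·11}·(-1)^1·(+1)^2 = -1.
|Ram(2126135, 23)| = 4, even; anisotropic at {2, 5, 23, 31}.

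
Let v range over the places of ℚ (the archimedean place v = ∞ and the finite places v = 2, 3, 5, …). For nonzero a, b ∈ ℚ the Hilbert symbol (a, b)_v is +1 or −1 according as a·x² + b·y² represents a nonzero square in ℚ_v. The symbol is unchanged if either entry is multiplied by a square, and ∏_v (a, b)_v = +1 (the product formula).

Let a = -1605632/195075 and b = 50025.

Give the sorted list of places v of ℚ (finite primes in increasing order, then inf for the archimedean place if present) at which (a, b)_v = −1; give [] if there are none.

Mod squares: a ≡ -6, b ≡ 2001. Check v ∈ {∞, 2, 3, 5, 7, 17, 23, 29}.
v=7: a=7^2·(≡1), b=7^0·(≡3) mod 7; (1|7)=+1, (3|7)=-1; (−1)^{2·0·3}·(+1)^0·(-1)^2 = +1.
v=23: a=23^0·(≡19), b=23^1·(≡13) mod 23; (19|23)=-1, (13|23)=+1; (−1)^{0·1·11}·(-1)^1·(+1)^0 = -1.
v=29: a=29^0·(≡24), b=29^1·(≡14) mod 29; (24|29)=+1, (14|29)=-1; (−1)^{0·1·14}·(+1)^1·(-1)^0 = +1.
v=17: a=17^-2·(≡10), b=17^0·(≡11) mod 17; (10|17)=-1, (11|17)=-1; (−1)^{-2·0·8}·(-1)^0·(-1)^-2 = +1.
v=∞: -6 < 0 and 2001 > 0  ⇒  (a,b)_∞ = +1.
v=5: a=5^-2·(≡1), b=5^2·(≡1) mod 5; (1|5)=+1, (1|5)=+1; (−1)^{-2·2·2}·(+1)^2·(+1)^-2 = +1.
v=2: v_2(a)=15, v_2(b)=0; units ≡ 5, 1 (mod 8); ε·ε+αω+βω = 0·0+15·0+0·1 ≡ 0  ⇒  (a,b)_2 = +1.
v=3: a=3^-3·(≡1), b=3^1·(≡1) mod 3; (1|3)=+1, (1|3)=+1; (−1)^{-3·1·1}·(+1)^1·(+1)^-3 = -1.
(-6, 2001 / ℚ) ramifies at {3, 23}: a division algebra.

[3, 23]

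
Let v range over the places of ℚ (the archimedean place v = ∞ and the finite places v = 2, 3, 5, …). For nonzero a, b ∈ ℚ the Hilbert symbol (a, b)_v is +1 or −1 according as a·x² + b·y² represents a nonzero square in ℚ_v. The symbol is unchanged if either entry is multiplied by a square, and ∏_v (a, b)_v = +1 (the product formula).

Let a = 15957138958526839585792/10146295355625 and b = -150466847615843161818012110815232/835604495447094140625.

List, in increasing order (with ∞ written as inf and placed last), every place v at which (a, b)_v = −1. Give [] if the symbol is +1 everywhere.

Mod squares: a ≡ 562807, b ≡ -16321403. Check v ∈ {∞, 2, 3, 5, 7, 11, 13, 23, 29, 37, 41, 53}.
v=23: a=23^4·(≡5), b=23^6·(≡8) mod 23; (5|23)=-1, (8|23)=+1; (−1)^{4·6·11}·(-1)^6·(+1)^4 = +1.
v=29: a=29^2·(≡7), b=29^3·(≡24) mod 29; (7|29)=+1, (24|29)=+1; (−1)^{2·3·14}·(+1)^3·(+1)^2 = +1.
v=13: a=13^-2·(≡7), b=13^-2·(≡5) mod 13; (7|13)=-1, (5|13)=-1; (−1)^{-2·-2·6}·(-1)^-2·(-1)^-2 = +1.
v=11: a=11^-4·(≡4), b=11^-8·(≡3) mod 11; (4|11)=+1, (3|11)=+1; (−1)^{-4·-8·5}·(+1)^-8·(+1)^-4 = +1.
v=3: a=3^-8·(≡1), b=3^-10·(≡1) mod 3; (1|3)=+1, (1|3)=+1; (−1)^{-8·-10·1}·(+1)^-10·(+1)^-8 = +1.
v=5: a=5^-4·(≡3), b=5^-8·(≡3) mod 5; (3|5)=-1, (3|5)=-1; (−1)^{-4·-8·2}·(-1)^-8·(-1)^-4 = +1.
v=53: a=53^1·(≡18), b=53^1·(≡8) mod 53; (18|53)=-1, (8|53)=-1; (−1)^{1·1·26}·(-1)^1·(-1)^1 = +1.
v=7: a=7^7·(≡5), b=7^11·(≡2) mod 7; (5|7)=-1, (2|7)=+1; (−1)^{7·11·3}·(-1)^11·(+1)^7 = +1.
v=2: v_2(a)=10, v_2(b)=18; units ≡ 7, 5 (mod 8); ε·ε+αω+βω = 1·0+10·1+18·0 ≡ 0  ⇒  (a,b)_2 = +1.
v=∞: 562807 > 0 and -16321403 < 0  ⇒  (a,b)_∞ = +1.
v=37: a=37^1·(≡34), b=37^1·(≡29) mod 37; (34|37)=+1, (29|37)=-1; (−1)^{1·1·18}·(+1)^1·(-1)^1 = -1.
v=41: a=41^1·(≡31), b=41^1·(≡6) mod 41; (31|41)=+1, (6|41)=-1; (−1)^{1·1·20}·(+1)^1·(-1)^1 = -1.
Ram(562807, -16321403) = {37, 41}; no ℚ_37-point on the conic.

[37, 41]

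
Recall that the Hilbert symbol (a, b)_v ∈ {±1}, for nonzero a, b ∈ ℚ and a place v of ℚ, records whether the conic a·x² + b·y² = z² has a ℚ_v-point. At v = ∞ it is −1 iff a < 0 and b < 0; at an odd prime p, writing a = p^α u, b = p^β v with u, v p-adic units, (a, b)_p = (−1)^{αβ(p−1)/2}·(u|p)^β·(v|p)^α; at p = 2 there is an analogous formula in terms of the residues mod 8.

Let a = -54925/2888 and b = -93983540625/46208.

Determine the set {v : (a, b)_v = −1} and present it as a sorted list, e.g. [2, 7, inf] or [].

Mod squares: a ≡ -26, b ≡ -130. Check v ∈ {∞, 2, 3, 5, 13, 19}.
v=13: a=13^3·(≡7), b=13^5·(≡4) mod 13; (7|13)=-1, (4|13)=+1; (−1)^{3·5·6}·(-1)^5·(+1)^3 = -1.
v=2: v_2(a)=-3, v_2(b)=-7; units ≡ 3, 7 (mod 8); ε·ε+αω+βω = 1·1+-3·0+-7·1 ≡ 0  ⇒  (a,b)_2 = +1.
v=5: a=5^2·(≡1), b=5^5·(≡4) mod 5; (1|5)=+1, (4|5)=+1; (−1)^{2·5·2}·(+1)^5·(+1)^2 = +1.
v=3: a=3^0·(≡1), b=3^4·(≡2) mod 3; (1|3)=+1, (2|3)=-1; (−1)^{0·4·1}·(+1)^4·(-1)^0 = +1.
v=∞: -26 < 0 and -130 < 0  ⇒  (a,b)_∞ = -1.
v=19: a=19^-2·(≡10), b=19^-2·(≡12) mod 19; (10|19)=-1, (12|19)=-1; (−1)^{-2·-2·9}·(-1)^-2·(-1)^-2 = +1.
Ram(-26, -130) = {13, ∞}; no ℚ_13-point on the conic.

[13, inf]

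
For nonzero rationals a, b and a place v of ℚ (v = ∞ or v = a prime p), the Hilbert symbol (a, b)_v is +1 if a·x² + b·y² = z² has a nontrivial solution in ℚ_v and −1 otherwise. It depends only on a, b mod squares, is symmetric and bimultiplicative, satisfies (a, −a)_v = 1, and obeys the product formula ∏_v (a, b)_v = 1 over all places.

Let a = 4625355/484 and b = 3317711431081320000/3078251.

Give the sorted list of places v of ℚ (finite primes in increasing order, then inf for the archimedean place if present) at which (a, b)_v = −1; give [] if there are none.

Mod squares: a ≡ 94395, b ≡ 187. Check v ∈ {∞, 2, 3, 5, 7, 11, 13, 17, 23, 29, 31}.
v=∞: 94395 > 0 and 187 > 0  ⇒  (a,b)_∞ = +1.
v=11: a=11^-2·(≡5), b=11^-1·(≡2) mod 11; (5|11)=+1, (2|11)=-1; (−1)^{-2·-1·5}·(+1)^-1·(-1)^-2 = +1.
v=2: v_2(a)=-2, v_2(b)=6; units ≡ 3, 3 (mod 8); ε·ε+αω+βω = 1·1+-2·1+6·1 ≡ 1  ⇒  (a,b)_2 = -1.
v=13: a=13^0·(≡11), b=13^2·(≡5) mod 13; (11|13)=-1, (5|13)=-1; (−1)^{0·2·6}·(-1)^2·(-1)^0 = +1.
v=29: a=29^1·(≡7), b=29^2·(≡13) mod 29; (7|29)=+1, (13|29)=+1; (−1)^{1·2·14}·(+1)^2·(+1)^1 = +1.
v=5: a=5^1·(≡4), b=5^4·(≡2) mod 5; (4|5)=+1, (2|5)=-1; (−1)^{1·4·2}·(+1)^4·(-1)^1 = -1.
v=17: a=17^0·(≡10), b=17^1·(≡5) mod 17; (10|17)=-1, (5|17)=-1; (−1)^{0·1·8}·(-1)^1·(-1)^0 = -1.
v=23: a=23^0·(≡9), b=23^-4·(≡4) mod 23; (9|23)=+1, (4|23)=+1; (−1)^{0·-4·11}·(+1)^-4·(+1)^0 = +1.
v=31: a=31^1·(≡5), b=31^2·(≡14) mod 31; (5|31)=+1, (14|31)=+1; (−1)^{1·2·15}·(+1)^2·(+1)^1 = +1.
v=3: a=3^1·(≡1), b=3^6·(≡1) mod 3; (1|3)=+1, (1|3)=+1; (−1)^{1·6·1}·(+1)^6·(+1)^1 = +1.
v=7: a=7^3·(≡3), b=7^2·(≡5) mod 7; (3|7)=-1, (5|7)=-1; (−1)^{3·2·3}·(-1)^2·(-1)^3 = -1.
|Ram(94395, 187)| = 4, even; anisotropic at {2, 5, 7, 17}.

[2, 5, 7, 17]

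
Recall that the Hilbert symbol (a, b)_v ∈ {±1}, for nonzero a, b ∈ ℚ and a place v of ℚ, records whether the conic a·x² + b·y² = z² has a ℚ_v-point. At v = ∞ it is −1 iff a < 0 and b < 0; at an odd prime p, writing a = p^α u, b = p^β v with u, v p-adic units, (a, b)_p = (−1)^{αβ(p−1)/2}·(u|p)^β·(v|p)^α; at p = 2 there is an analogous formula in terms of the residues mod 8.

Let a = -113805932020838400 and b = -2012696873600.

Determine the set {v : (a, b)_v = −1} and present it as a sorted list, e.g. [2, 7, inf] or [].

Mod squares: a ≡ -65379, b ≡ -74. Check v ∈ {∞, 2, 3, 5, 7, 19, 31, 37}.
v=2: v_2(a)=12, v_2(b)=7; units ≡ 5, 3 (mod 8); ε·ε+αω+βω = 0·1+12·1+7·1 ≡ 1  ⇒  (a,b)_2 = -1.
v=31: a=31^3·(≡22), b=31^2·(≡8) mod 31; (22|31)=-1, (8|31)=+1; (−1)^{3·2·15}·(-1)^2·(+1)^3 = +1.
v=19: a=19^3·(≡7), b=19^2·(≡18) mod 19; (7|19)=+1, (18|19)=-1; (−1)^{3·2·9}·(+1)^2·(-1)^3 = -1.
v=7: a=7^2·(≡4), b=7^2·(≡5) mod 7; (4|7)=+1, (5|7)=-1; (−1)^{2·2·3}·(+1)^2·(-1)^2 = +1.
v=∞: -65379 < 0 and -74 < 0  ⇒  (a,b)_∞ = -1.
v=3: a=3^1·(≡2), b=3^0·(≡1) mod 3; (2|3)=-1, (1|3)=+1; (−1)^{1·0·1}·(-1)^0·(+1)^1 = +1.
v=5: a=5^2·(≡4), b=5^2·(≡1) mod 5; (4|5)=+1, (1|5)=+1; (−1)^{2·2·2}·(+1)^2·(+1)^2 = +1.
v=37: a=37^1·(≡25), b=37^1·(≡17) mod 37; (25|37)=+1, (17|37)=-1; (−1)^{1·1·18}·(+1)^1·(-1)^1 = -1.
Ram(-65379, -74) = {2, 19, 37, ∞}; no ℚ_2-point on the conic.

[2, 19, 37, inf]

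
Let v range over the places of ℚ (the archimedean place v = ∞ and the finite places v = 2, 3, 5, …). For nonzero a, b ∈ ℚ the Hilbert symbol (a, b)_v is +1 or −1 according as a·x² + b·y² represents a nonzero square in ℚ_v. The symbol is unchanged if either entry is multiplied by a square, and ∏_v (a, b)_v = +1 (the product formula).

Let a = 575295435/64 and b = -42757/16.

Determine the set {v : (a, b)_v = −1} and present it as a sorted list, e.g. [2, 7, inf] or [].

[2, 5, 11, 13]

(a, b) ≡ (715, -253) mod (ℚ^×)²; places V = {2, 3, 5, 11, 13, 23, ∞}.
(a,b)_5: α=1, u≡3; β=0, v≡3 (mod 5); (3|5)=-1, (3|5)=-1; sign (−1)^0·-1^0·-1^1 = -1.
(a,b)_23: α=2, u≡8; β=1, v≡6 (mod 23); (8|23)=+1, (6|23)=+1; sign (−1)^0·+1^1·+1^2 = +1.
(a,b)_∞: sgn(715)=+, sgn(-253)=−, so +1.
(a,b)_3: α=2, u≡1; β=0, v≡2 (mod 3); (1|3)=+1, (2|3)=-1; sign (−1)^0·+1^0·-1^2 = +1.
(a,b)_11: α=1, u≡7; β=1, v≡8 (mod 11); (7|11)=-1, (8|11)=-1; sign (−1)^1·-1^1·-1^1 = -1.
(a,b)_13: α=3, u≡4; β=2, v≡11 (mod 13); (4|13)=+1, (11|13)=-1; sign (−1)^0·+1^2·-1^3 = -1.
(a,b)_2: α=-6, β=-4; u≡3, v≡3 (mod 8); ε(u)ε(v)=1·1, αω(v)=-6·1, βω(u)=-4·1; sum ≡ 1  ⇒  -1.
|Ram(715, -253)| = 4, even; anisotropic at {2, 5, 11, 13}.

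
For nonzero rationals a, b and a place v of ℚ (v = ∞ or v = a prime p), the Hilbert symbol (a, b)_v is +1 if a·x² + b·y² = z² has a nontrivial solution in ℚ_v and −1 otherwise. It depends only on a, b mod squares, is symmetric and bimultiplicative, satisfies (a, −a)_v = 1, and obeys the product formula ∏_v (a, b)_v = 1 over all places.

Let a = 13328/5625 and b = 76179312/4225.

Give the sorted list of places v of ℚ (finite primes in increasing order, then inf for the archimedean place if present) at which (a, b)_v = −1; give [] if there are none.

Mod squares: a ≡ 17, b ≡ 529023. Check v ∈ {∞, 2, 3, 5, 7, 11, 13, 17, 23, 41}.
v=17: a=17^1·(≡16), b=17^1·(≡8) mod 17; (16|17)=+1, (8|17)=+1; (−1)^{1·1·8}·(+1)^1·(+1)^1 = +1.
v=5: a=5^-4·(≡2), b=5^-2·(≡3) mod 5; (2|5)=-1, (3|5)=-1; (−1)^{-4·-2·2}·(-1)^-2·(-1)^-4 = +1.
v=11: a=11^0·(≡10), b=11^1·(≡1) mod 11; (10|11)=-1, (1|11)=+1; (−1)^{0·1·5}·(-1)^1·(+1)^0 = -1.
v=41: a=41^0·(≡26), b=41^1·(≡38) mod 41; (26|41)=-1, (38|41)=-1; (−1)^{0·1·20}·(-1)^1·(-1)^0 = -1.
v=7: a=7^2·(≡5), b=7^0·(≡5) mod 7; (5|7)=-1, (5|7)=-1; (−1)^{2·0·3}·(-1)^0·(-1)^2 = +1.
v=23: a=23^0·(≡15), b=23^1·(≡9) mod 23; (15|23)=-1, (9|23)=+1; (−1)^{0·1·11}·(-1)^1·(+1)^0 = -1.
v=2: v_2(a)=4, v_2(b)=4; units ≡ 1, 7 (mod 8); ε·ε+αω+βω = 0·1+4·0+4·0 ≡ 0  ⇒  (a,b)_2 = +1.
v=∞: 17 > 0 and 529023 > 0  ⇒  (a,b)_∞ = +1.
v=3: a=3^-2·(≡2), b=3^3·(≡1) mod 3; (2|3)=-1, (1|3)=+1; (−1)^{-2·3·1}·(-1)^3·(+1)^-2 = -1.
v=13: a=13^0·(≡9), b=13^-2·(≡12) mod 13; (9|13)=+1, (12|13)=+1; (−1)^{0·-2·6}·(+1)^-2·(+1)^0 = +1.
(17, 529023 / ℚ) ramifies at {3, 11, 23, 41}: a division algebra.

[3, 11, 23, 41]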